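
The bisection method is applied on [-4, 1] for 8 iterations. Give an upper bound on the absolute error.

Bisection error bound: |error| ≤ (b-a)/2^n
|error| ≤ (1 - (-4))/2^8 = 5/2^8
|error| ≤ 0.0195312500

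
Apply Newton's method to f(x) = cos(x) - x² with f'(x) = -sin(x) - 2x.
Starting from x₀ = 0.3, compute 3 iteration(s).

f(x) = cos(x) - x²
f'(x) = -sin(x) - 2x
x₀ = 0.3

Newton-Raphson formula: x_{n+1} = x_n - f(x_n)/f'(x_n)

Iteration 1:
  f(0.300000) = 0.865336
  f'(0.300000) = -0.895520
  x_1 = 0.300000 - 0.865336/(-0.895520) = 1.266295
Iteration 2:
  f(1.266295) = -1.303685
  f'(1.266295) = -3.486586
  x_2 = 1.266295 - (-1.303685)/(-3.486586) = 0.892380
Iteration 3:
  f(0.892380) = -0.168782
  f'(0.892380) = -2.563329
  x_3 = 0.892380 - (-0.168782)/(-2.563329) = 0.826535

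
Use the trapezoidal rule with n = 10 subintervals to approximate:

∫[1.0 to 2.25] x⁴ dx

f(x) = x⁴
a = 1.0, b = 2.25, n = 10
h = (b - a)/n = 0.125000

Trapezoidal rule: (h/2)[f(x₀) + 2f(x₁) + 2f(x₂) + ... + f(xₙ)]

x_0 = 1.0000, f(x_0) = 1.000000, coefficient = 1
x_1 = 1.1250, f(x_1) = 1.601807, coefficient = 2
x_2 = 1.2500, f(x_2) = 2.441406, coefficient = 2
x_3 = 1.3750, f(x_3) = 3.574463, coefficient = 2
x_4 = 1.5000, f(x_4) = 5.062500, coefficient = 2
x_5 = 1.6250, f(x_5) = 6.972900, coefficient = 2
x_6 = 1.7500, f(x_6) = 9.378906, coefficient = 2
x_7 = 1.8750, f(x_7) = 12.359619, coefficient = 2
x_8 = 2.0000, f(x_8) = 16.000000, coefficient = 2
x_9 = 2.1250, f(x_9) = 20.390869, coefficient = 2
x_10 = 2.2500, f(x_10) = 25.628906, coefficient = 1

I ≈ (0.125000/2) × 182.193848 = 11.387115
Exact value: 11.333008
Error: 0.054108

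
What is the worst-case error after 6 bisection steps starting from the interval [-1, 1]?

Bisection error bound: |error| ≤ (b-a)/2^n
|error| ≤ (1 - (-1))/2^6 = 2/2^6
|error| ≤ 0.0312500000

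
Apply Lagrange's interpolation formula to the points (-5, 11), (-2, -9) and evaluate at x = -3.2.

Lagrange interpolation formula:
P(x) = Σ yᵢ × Lᵢ(x)
where Lᵢ(x) = Π_{j≠i} (x - xⱼ)/(xᵢ - xⱼ)

L_0(-3.2) = (-3.2 - (-2))/(-5 - (-2)) = 0.400000
L_1(-3.2) = (-3.2 - (-5))/(-2 - (-5)) = 0.600000

P(-3.2) = 11×L_0(-3.2) + (-9)×L_1(-3.2)
P(-3.2) = -1.000000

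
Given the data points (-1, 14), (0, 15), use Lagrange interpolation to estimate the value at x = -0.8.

Lagrange interpolation formula:
P(x) = Σ yᵢ × Lᵢ(x)
where Lᵢ(x) = Π_{j≠i} (x - xⱼ)/(xᵢ - xⱼ)

L_0(-0.8) = (-0.8 - 0)/(-1 - 0) = 0.800000
L_1(-0.8) = (-0.8 - (-1))/(0 - (-1)) = 0.200000

P(-0.8) = 14×L_0(-0.8) + 15×L_1(-0.8)
P(-0.8) = 14.200000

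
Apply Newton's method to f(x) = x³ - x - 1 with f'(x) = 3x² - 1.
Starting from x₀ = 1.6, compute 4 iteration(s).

f(x) = x³ - x - 1
f'(x) = 3x² - 1
x₀ = 1.6

Newton-Raphson formula: x_{n+1} = x_n - f(x_n)/f'(x_n)

Iteration 1:
  f(1.600000) = 1.496000
  f'(1.600000) = 6.680000
  x_1 = 1.600000 - 1.496000/6.680000 = 1.376048
Iteration 2:
  f(1.376048) = 0.229510
  f'(1.376048) = 4.680524
  x_2 = 1.376048 - 0.229510/4.680524 = 1.327013
Iteration 3:
  f(1.327013) = 0.009808
  f'(1.327013) = 4.282890
  x_3 = 1.327013 - 0.009808/4.282890 = 1.324723
Iteration 4:
  f(1.324723) = 0.000021
  f'(1.324723) = 4.264672
  x_4 = 1.324723 - 0.000021/4.264672 = 1.324718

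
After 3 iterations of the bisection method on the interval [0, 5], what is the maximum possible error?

Bisection error bound: |error| ≤ (b-a)/2^n
|error| ≤ (5 - 0)/2^3 = 5/2^3
|error| ≤ 0.6250000000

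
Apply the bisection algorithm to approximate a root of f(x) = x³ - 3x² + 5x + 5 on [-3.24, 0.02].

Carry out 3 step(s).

f(x) = x³ - 3x² + 5x + 5
Initial interval: [-3.24, 0.02]

Iteration 1:
  c_1 = (-3.240000 + 0.020000)/2 = -1.610000
  f(c_1) = f(-1.610000) = -14.999581
  f(a) × f(c) ≥ 0, new interval: [-1.610000, 0.020000]
Iteration 2:
  c_2 = (-1.610000 + 0.020000)/2 = -0.795000
  f(c_2) = f(-0.795000) = -1.373535
  f(a) × f(c) ≥ 0, new interval: [-0.795000, 0.020000]
Iteration 3:
  c_3 = (-0.795000 + 0.020000)/2 = -0.387500
  f(c_3) = f(-0.387500) = 2.553846
  f(a) × f(c) < 0, new interval: [-0.795000, -0.387500]

After 3 iteration(s), the approximation is c_3 = -0.387500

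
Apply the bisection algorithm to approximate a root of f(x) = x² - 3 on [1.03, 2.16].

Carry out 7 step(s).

f(x) = x² - 3
Initial interval: [1.03, 2.16]

Iteration 1:
  c_1 = (1.030000 + 2.160000)/2 = 1.595000
  f(c_1) = f(1.595000) = -0.455975
  f(a) × f(c) ≥ 0, new interval: [1.595000, 2.160000]
Iteration 2:
  c_2 = (1.595000 + 2.160000)/2 = 1.877500
  f(c_2) = f(1.877500) = 0.525006
  f(a) × f(c) < 0, new interval: [1.595000, 1.877500]
Iteration 3:
  c_3 = (1.595000 + 1.877500)/2 = 1.736250
  f(c_3) = f(1.736250) = 0.014564
  f(a) × f(c) < 0, new interval: [1.595000, 1.736250]
Iteration 4:
  c_4 = (1.595000 + 1.736250)/2 = 1.665625
  f(c_4) = f(1.665625) = -0.225693
  f(a) × f(c) ≥ 0, new interval: [1.665625, 1.736250]
Iteration 5:
  c_5 = (1.665625 + 1.736250)/2 = 1.700938
  f(c_5) = f(1.700938) = -0.106812
  f(a) × f(c) ≥ 0, new interval: [1.700938, 1.736250]
Iteration 6:
  c_6 = (1.700938 + 1.736250)/2 = 1.718594
  f(c_6) = f(1.718594) = -0.046436
  f(a) × f(c) ≥ 0, new interval: [1.718594, 1.736250]
Iteration 7:
  c_7 = (1.718594 + 1.736250)/2 = 1.727422
  f(c_7) = f(1.727422) = -0.016014
  f(a) × f(c) ≥ 0, new interval: [1.727422, 1.736250]

After 7 iteration(s), the approximation is c_7 = 1.727422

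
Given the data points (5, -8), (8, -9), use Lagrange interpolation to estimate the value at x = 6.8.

Lagrange interpolation formula:
P(x) = Σ yᵢ × Lᵢ(x)
where Lᵢ(x) = Π_{j≠i} (x - xⱼ)/(xᵢ - xⱼ)

L_0(6.8) = (6.8 - 8)/(5 - 8) = 0.400000
L_1(6.8) = (6.8 - 5)/(8 - 5) = 0.600000

P(6.8) = (-8)×L_0(6.8) + (-9)×L_1(6.8)
P(6.8) = -8.600000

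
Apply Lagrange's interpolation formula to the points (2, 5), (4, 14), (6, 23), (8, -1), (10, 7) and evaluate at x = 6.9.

Lagrange interpolation formula:
P(x) = Σ yᵢ × Lᵢ(x)
where Lᵢ(x) = Π_{j≠i} (x - xⱼ)/(xᵢ - xⱼ)

L_0(6.9) = (6.9 - 4)/(2 - 4) × (6.9 - 6)/(2 - 6) × (6.9 - 8)/(2 - 8) × (6.9 - 10)/(2 - 10) = 0.023177
L_1(6.9) = (6.9 - 2)/(4 - 2) × (6.9 - 6)/(4 - 6) × (6.9 - 8)/(4 - 8) × (6.9 - 10)/(4 - 10) = -0.156647
L_2(6.9) = (6.9 - 2)/(6 - 2) × (6.9 - 4)/(6 - 4) × (6.9 - 8)/(6 - 8) × (6.9 - 10)/(6 - 10) = 0.757127
L_3(6.9) = (6.9 - 2)/(8 - 2) × (6.9 - 4)/(8 - 4) × (6.9 - 6)/(8 - 6) × (6.9 - 10)/(8 - 10) = 0.412978
L_4(6.9) = (6.9 - 2)/(10 - 2) × (6.9 - 4)/(10 - 4) × (6.9 - 6)/(10 - 6) × (6.9 - 8)/(10 - 8) = -0.036635

P(6.9) = 5×L_0(6.9) + 14×L_1(6.9) + 23×L_2(6.9) + (-1)×L_3(6.9) + 7×L_4(6.9)
P(6.9) = 14.667317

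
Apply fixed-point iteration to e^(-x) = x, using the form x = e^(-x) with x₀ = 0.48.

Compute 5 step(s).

Equation: e^(-x) = x
Fixed-point form: x = e^(-x)
x₀ = 0.48

x_1 = g(0.480000) = 0.618783
x_2 = g(0.618783) = 0.538599
x_3 = g(0.538599) = 0.583565
x_4 = g(0.583565) = 0.557906
x_5 = g(0.557906) = 0.572407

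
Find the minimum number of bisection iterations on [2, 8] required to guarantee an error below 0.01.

We need (b-a)/2^n ≤ 0.01
(8 - 2)/2^n ≤ 0.01
6/2^n ≤ 0.01
2^n ≥ 600
n ≥ log₂(600) = 9.23
n ≥ 10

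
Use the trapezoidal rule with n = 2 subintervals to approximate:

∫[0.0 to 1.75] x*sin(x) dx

f(x) = x*sin(x)
a = 0.0, b = 1.75, n = 2
h = (b - a)/n = 0.875000

Trapezoidal rule: (h/2)[f(x₀) + 2f(x₁) + 2f(x₂) + ... + f(xₙ)]

x_0 = 0.0000, f(x_0) = 0.000000, coefficient = 1
x_1 = 0.8750, f(x_1) = 0.671601, coefficient = 2
x_2 = 1.7500, f(x_2) = 1.721975, coefficient = 1

I ≈ (0.875000/2) × 3.065177 = 1.341015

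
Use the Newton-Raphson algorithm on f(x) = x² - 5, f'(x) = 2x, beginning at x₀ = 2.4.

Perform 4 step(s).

f(x) = x² - 5
f'(x) = 2x
x₀ = 2.4

Newton-Raphson formula: x_{n+1} = x_n - f(x_n)/f'(x_n)

Iteration 1:
  f(2.400000) = 0.760000
  f'(2.400000) = 4.800000
  x_1 = 2.400000 - 0.760000/4.800000 = 2.241667
Iteration 2:
  f(2.241667) = 0.025069
  f'(2.241667) = 4.483333
  x_2 = 2.241667 - 0.025069/4.483333 = 2.236075
Iteration 3:
  f(2.236075) = 0.000031
  f'(2.236075) = 4.472150
  x_3 = 2.236075 - 0.000031/4.472150 = 2.236068
Iteration 4:
  f(2.236068) = 0.000000
  f'(2.236068) = 4.472136
  x_4 = 2.236068 - 0.000000/4.472136 = 2.236068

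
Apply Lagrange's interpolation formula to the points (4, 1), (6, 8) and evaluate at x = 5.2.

Lagrange interpolation formula:
P(x) = Σ yᵢ × Lᵢ(x)
where Lᵢ(x) = Π_{j≠i} (x - xⱼ)/(xᵢ - xⱼ)

L_0(5.2) = (5.2 - 6)/(4 - 6) = 0.400000
L_1(5.2) = (5.2 - 4)/(6 - 4) = 0.600000

P(5.2) = 1×L_0(5.2) + 8×L_1(5.2)
P(5.2) = 5.200000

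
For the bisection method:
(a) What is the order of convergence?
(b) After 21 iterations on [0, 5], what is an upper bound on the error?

(a) Bisection has linear (order 1) convergence; the error is halved each step.

(b) Error bound = (b-a)/2^n = (5 - 0)/2^{21}
    = 5/2^{21}

(a) 1 (linear); (b) error ≤ 2.38e-06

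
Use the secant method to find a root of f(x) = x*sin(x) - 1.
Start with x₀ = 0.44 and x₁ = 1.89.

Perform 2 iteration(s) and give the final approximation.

f(x) = x*sin(x) - 1
x₀ = 0.44, x₁ = 1.89

Secant formula: x_{n+1} = x_n - f(x_n)(x_n - x_{n-1})/(f(x_n) - f(x_{n-1}))

Iteration 1:
  f(0.440000) = -0.812587
  f(1.890000) = 0.794528
  x_2 = 1.890000 - 0.794528×(1.890000 - 0.440000)/(0.794528 - (-0.812587))
       = 1.173147
Iteration 2:
  f(1.890000) = 0.794528
  f(1.173147) = 0.081610
  x_3 = 1.173147 - 0.081610×(1.173147 - 1.890000)/(0.081610 - 0.794528)
       = 1.091086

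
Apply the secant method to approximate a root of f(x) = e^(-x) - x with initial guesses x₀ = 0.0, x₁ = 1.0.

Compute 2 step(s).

f(x) = e^(-x) - x
x₀ = 0.0, x₁ = 1.0

Secant formula: x_{n+1} = x_n - f(x_n)(x_n - x_{n-1})/(f(x_n) - f(x_{n-1}))

Iteration 1:
  f(0.000000) = 1.000000
  f(1.000000) = -0.632121
  x_2 = 1.000000 - (-0.632121)×(1.000000 - 0.000000)/(-0.632121 - 1.000000)
       = 0.612700
Iteration 2:
  f(1.000000) = -0.632121
  f(0.612700) = -0.070814
  x_3 = 0.612700 - (-0.070814)×(0.612700 - 1.000000)/(-0.070814 - (-0.632121))
       = 0.563838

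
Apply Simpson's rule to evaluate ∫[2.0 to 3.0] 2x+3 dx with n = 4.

f(x) = 2x+3
a = 2.0, b = 3.0, n = 4
h = (b - a)/n = 0.250000

Simpson's rule: (h/3)[f(x₀) + 4f(x₁) + 2f(x₂) + ... + f(xₙ)]

x_0 = 2.0000, f(x_0) = 7.000000, coefficient = 1
x_1 = 2.2500, f(x_1) = 7.500000, coefficient = 4
x_2 = 2.5000, f(x_2) = 8.000000, coefficient = 2
x_3 = 2.7500, f(x_3) = 8.500000, coefficient = 4
x_4 = 3.0000, f(x_4) = 9.000000, coefficient = 1

I ≈ (0.250000/3) × 96.000000 = 8.000000
Exact value: 8.000000
Error: 0.000000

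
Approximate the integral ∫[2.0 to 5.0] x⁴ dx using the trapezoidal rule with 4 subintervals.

f(x) = x⁴
a = 2.0, b = 5.0, n = 4
h = (b - a)/n = 0.750000

Trapezoidal rule: (h/2)[f(x₀) + 2f(x₁) + 2f(x₂) + ... + f(xₙ)]

x_0 = 2.0000, f(x_0) = 16.000000, coefficient = 1
x_1 = 2.7500, f(x_1) = 57.191406, coefficient = 2
x_2 = 3.5000, f(x_2) = 150.062500, coefficient = 2
x_3 = 4.2500, f(x_3) = 326.253906, coefficient = 2
x_4 = 5.0000, f(x_4) = 625.000000, coefficient = 1

I ≈ (0.750000/2) × 1708.015625 = 640.505859
Exact value: 618.600000
Error: 21.905859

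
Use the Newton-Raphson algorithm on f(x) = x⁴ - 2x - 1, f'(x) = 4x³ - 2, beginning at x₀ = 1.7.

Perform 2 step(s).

f(x) = x⁴ - 2x - 1
f'(x) = 4x³ - 2
x₀ = 1.7

Newton-Raphson formula: x_{n+1} = x_n - f(x_n)/f'(x_n)

Iteration 1:
  f(1.700000) = 3.952100
  f'(1.700000) = 17.652000
  x_1 = 1.700000 - 3.952100/17.652000 = 1.476110
Iteration 2:
  f(1.476110) = 0.795392
  f'(1.476110) = 10.865198
  x_2 = 1.476110 - 0.795392/10.865198 = 1.402905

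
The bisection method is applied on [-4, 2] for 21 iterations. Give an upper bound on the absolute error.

Bisection error bound: |error| ≤ (b-a)/2^n
|error| ≤ (2 - (-4))/2^21 = 6/2^21
|error| ≤ 0.0000028610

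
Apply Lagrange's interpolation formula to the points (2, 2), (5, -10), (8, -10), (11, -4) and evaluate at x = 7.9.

Lagrange interpolation formula:
P(x) = Σ yᵢ × Lᵢ(x)
where Lᵢ(x) = Π_{j≠i} (x - xⱼ)/(xᵢ - xⱼ)

L_0(7.9) = (7.9 - 5)/(2 - 5) × (7.9 - 8)/(2 - 8) × (7.9 - 11)/(2 - 11) = -0.005549
L_1(7.9) = (7.9 - 2)/(5 - 2) × (7.9 - 8)/(5 - 8) × (7.9 - 11)/(5 - 11) = 0.033870
L_2(7.9) = (7.9 - 2)/(8 - 2) × (7.9 - 5)/(8 - 5) × (7.9 - 11)/(8 - 11) = 0.982241
L_3(7.9) = (7.9 - 2)/(11 - 2) × (7.9 - 5)/(11 - 5) × (7.9 - 8)/(11 - 8) = -0.010562

P(7.9) = 2×L_0(7.9) + (-10)×L_1(7.9) + (-10)×L_2(7.9) + (-4)×L_3(7.9)
P(7.9) = -10.129963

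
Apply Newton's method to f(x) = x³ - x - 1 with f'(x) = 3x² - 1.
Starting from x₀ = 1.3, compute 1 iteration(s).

f(x) = x³ - x - 1
f'(x) = 3x² - 1
x₀ = 1.3

Newton-Raphson formula: x_{n+1} = x_n - f(x_n)/f'(x_n)

Iteration 1:
  f(1.300000) = -0.103000
  f'(1.300000) = 4.070000
  x_1 = 1.300000 - (-0.103000)/4.070000 = 1.325307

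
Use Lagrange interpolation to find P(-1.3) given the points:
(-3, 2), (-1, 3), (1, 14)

Lagrange interpolation formula:
P(x) = Σ yᵢ × Lᵢ(x)
where Lᵢ(x) = Π_{j≠i} (x - xⱼ)/(xᵢ - xⱼ)

L_0(-1.3) = (-1.3 - (-1))/(-3 - (-1)) × (-1.3 - 1)/(-3 - 1) = 0.086250
L_1(-1.3) = (-1.3 - (-3))/(-1 - (-3)) × (-1.3 - 1)/(-1 - 1) = 0.977500
L_2(-1.3) = (-1.3 - (-3))/(1 - (-3)) × (-1.3 - (-1))/(1 - (-1)) = -0.063750

P(-1.3) = 2×L_0(-1.3) + 3×L_1(-1.3) + 14×L_2(-1.3)
P(-1.3) = 2.212500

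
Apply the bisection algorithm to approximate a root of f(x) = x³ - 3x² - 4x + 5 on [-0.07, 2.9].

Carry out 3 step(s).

f(x) = x³ - 3x² - 4x + 5
Initial interval: [-0.07, 2.9]

Iteration 1:
  c_1 = (-0.070000 + 2.900000)/2 = 1.415000
  f(c_1) = f(1.415000) = -3.833527
  f(a) × f(c) < 0, new interval: [-0.070000, 1.415000]
Iteration 2:
  c_2 = (-0.070000 + 1.415000)/2 = 0.672500
  f(c_2) = f(0.672500) = 1.257374
  f(a) × f(c) ≥ 0, new interval: [0.672500, 1.415000]
Iteration 3:
  c_3 = (0.672500 + 1.415000)/2 = 1.043750
  f(c_3) = f(1.043750) = -1.306166
  f(a) × f(c) < 0, new interval: [0.672500, 1.043750]

After 3 iteration(s), the approximation is c_3 = 1.043750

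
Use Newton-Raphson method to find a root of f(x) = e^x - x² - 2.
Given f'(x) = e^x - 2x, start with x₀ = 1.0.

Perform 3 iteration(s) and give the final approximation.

f(x) = e^x - x² - 2
f'(x) = e^x - 2x
x₀ = 1.0

Newton-Raphson formula: x_{n+1} = x_n - f(x_n)/f'(x_n)

Iteration 1:
  f(1.000000) = -0.281718
  f'(1.000000) = 0.718282
  x_1 = 1.000000 - (-0.281718)/0.718282 = 1.392211
Iteration 2:
  f(1.392211) = 0.085485
  f'(1.392211) = 1.239315
  x_2 = 1.392211 - 0.085485/1.239315 = 1.323233
Iteration 3:
  f(1.323233) = 0.004598
  f'(1.323233) = 1.109078
  x_3 = 1.323233 - 0.004598/1.109078 = 1.319087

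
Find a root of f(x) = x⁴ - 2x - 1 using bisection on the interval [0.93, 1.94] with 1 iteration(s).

f(x) = x⁴ - 2x - 1
Initial interval: [0.93, 1.94]

Iteration 1:
  c_1 = (0.930000 + 1.940000)/2 = 1.435000
  f(c_1) = f(1.435000) = 0.370408
  f(a) × f(c) < 0, new interval: [0.930000, 1.435000]

After 1 iteration(s), the approximation is c_1 = 1.435000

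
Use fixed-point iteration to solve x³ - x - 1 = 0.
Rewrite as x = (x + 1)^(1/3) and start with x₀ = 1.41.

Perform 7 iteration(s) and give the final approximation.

Equation: x³ - x - 1 = 0
Fixed-point form: x = (x + 1)^(1/3)
x₀ = 1.41

x_1 = g(1.410000) = 1.340723
x_2 = g(1.340723) = 1.327751
x_3 = g(1.327751) = 1.325294
x_4 = g(1.325294) = 1.324827
x_5 = g(1.324827) = 1.324739
x_6 = g(1.324739) = 1.324722
x_7 = g(1.324722) = 1.324719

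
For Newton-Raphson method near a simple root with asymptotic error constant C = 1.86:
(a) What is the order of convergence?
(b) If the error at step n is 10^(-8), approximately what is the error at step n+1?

(a) Newton-Raphson has quadratic (order 2) convergence near simple roots.
    This means |e_{n+1}| ≈ C|e_n|².

(b) With |e_n| = 10^(-8) and C = 1.86:
    |e_{n+1}| ≈ 1.86 × (10^(-8))² = 1.86 × 10^(-16)

(a) 2 (quadratic); (b) |e_{n+1}| ≈ 1.860e-16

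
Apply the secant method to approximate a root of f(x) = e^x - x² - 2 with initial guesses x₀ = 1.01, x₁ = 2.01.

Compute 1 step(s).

f(x) = e^x - x² - 2
x₀ = 1.01, x₁ = 2.01

Secant formula: x_{n+1} = x_n - f(x_n)(x_n - x_{n-1})/(f(x_n) - f(x_{n-1}))

Iteration 1:
  f(1.010000) = -0.274499
  f(2.010000) = 1.423217
  x_2 = 2.010000 - 1.423217×(2.010000 - 1.010000)/(1.423217 - (-0.274499))
       = 1.171687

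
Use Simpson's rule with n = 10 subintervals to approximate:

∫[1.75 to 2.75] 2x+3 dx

f(x) = 2x+3
a = 1.75, b = 2.75, n = 10
h = (b - a)/n = 0.100000

Simpson's rule: (h/3)[f(x₀) + 4f(x₁) + 2f(x₂) + ... + f(xₙ)]

x_0 = 1.7500, f(x_0) = 6.500000, coefficient = 1
x_1 = 1.8500, f(x_1) = 6.700000, coefficient = 4
x_2 = 1.9500, f(x_2) = 6.900000, coefficient = 2
x_3 = 2.0500, f(x_3) = 7.100000, coefficient = 4
x_4 = 2.1500, f(x_4) = 7.300000, coefficient = 2
x_5 = 2.2500, f(x_5) = 7.500000, coefficient = 4
x_6 = 2.3500, f(x_6) = 7.700000, coefficient = 2
x_7 = 2.4500, f(x_7) = 7.900000, coefficient = 4
x_8 = 2.5500, f(x_8) = 8.100000, coefficient = 2
x_9 = 2.6500, f(x_9) = 8.300000, coefficient = 4
x_10 = 2.7500, f(x_10) = 8.500000, coefficient = 1

I ≈ (0.100000/3) × 225.000000 = 7.500000
Exact value: 7.500000
Error: 0.000000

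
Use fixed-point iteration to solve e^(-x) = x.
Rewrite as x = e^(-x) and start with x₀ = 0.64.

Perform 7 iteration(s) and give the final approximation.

Equation: e^(-x) = x
Fixed-point form: x = e^(-x)
x₀ = 0.64

x_1 = g(0.640000) = 0.527292
x_2 = g(0.527292) = 0.590201
x_3 = g(0.590201) = 0.554216
x_4 = g(0.554216) = 0.574523
x_5 = g(0.574523) = 0.562974
x_6 = g(0.562974) = 0.569513
x_7 = g(0.569513) = 0.565801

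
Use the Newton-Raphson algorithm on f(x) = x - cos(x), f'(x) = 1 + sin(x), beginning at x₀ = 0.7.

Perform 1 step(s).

f(x) = x - cos(x)
f'(x) = 1 + sin(x)
x₀ = 0.7

Newton-Raphson formula: x_{n+1} = x_n - f(x_n)/f'(x_n)

Iteration 1:
  f(0.700000) = -0.064842
  f'(0.700000) = 1.644218
  x_1 = 0.700000 - (-0.064842)/1.644218 = 0.739436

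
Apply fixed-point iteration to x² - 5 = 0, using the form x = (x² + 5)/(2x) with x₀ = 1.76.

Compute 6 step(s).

Equation: x² - 5 = 0
Fixed-point form: x = (x² + 5)/(2x)
x₀ = 1.76

x_1 = g(1.760000) = 2.300455
x_2 = g(2.300455) = 2.236969
x_3 = g(2.236969) = 2.236068
x_4 = g(2.236068) = 2.236068
x_5 = g(2.236068) = 2.236068
x_6 = g(2.236068) = 2.236068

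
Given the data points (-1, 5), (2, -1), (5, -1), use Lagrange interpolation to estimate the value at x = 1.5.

Lagrange interpolation formula:
P(x) = Σ yᵢ × Lᵢ(x)
where Lᵢ(x) = Π_{j≠i} (x - xⱼ)/(xᵢ - xⱼ)

L_0(1.5) = (1.5 - 2)/(-1 - 2) × (1.5 - 5)/(-1 - 5) = 0.097222
L_1(1.5) = (1.5 - (-1))/(2 - (-1)) × (1.5 - 5)/(2 - 5) = 0.972222
L_2(1.5) = (1.5 - (-1))/(5 - (-1)) × (1.5 - 2)/(5 - 2) = -0.069444

P(1.5) = 5×L_0(1.5) + (-1)×L_1(1.5) + (-1)×L_2(1.5)
P(1.5) = -0.416667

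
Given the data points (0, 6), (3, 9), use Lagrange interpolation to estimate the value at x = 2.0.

Lagrange interpolation formula:
P(x) = Σ yᵢ × Lᵢ(x)
where Lᵢ(x) = Π_{j≠i} (x - xⱼ)/(xᵢ - xⱼ)

L_0(2.0) = (2.0 - 3)/(0 - 3) = 0.333333
L_1(2.0) = (2.0 - 0)/(3 - 0) = 0.666667

P(2.0) = 6×L_0(2.0) + 9×L_1(2.0)
P(2.0) = 8.000000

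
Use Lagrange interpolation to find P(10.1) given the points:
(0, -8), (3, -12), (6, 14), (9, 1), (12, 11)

Lagrange interpolation formula:
P(x) = Σ yᵢ × Lᵢ(x)
where Lᵢ(x) = Π_{j≠i} (x - xⱼ)/(xᵢ - xⱼ)

L_0(10.1) = (10.1 - 3)/(0 - 3) × (10.1 - 6)/(0 - 6) × (10.1 - 9)/(0 - 9) × (10.1 - 12)/(0 - 12) = -0.031296
L_1(10.1) = (10.1 - 0)/(3 - 0) × (10.1 - 6)/(3 - 6) × (10.1 - 9)/(3 - 9) × (10.1 - 12)/(3 - 12) = 0.178080
L_2(10.1) = (10.1 - 0)/(6 - 0) × (10.1 - 3)/(6 - 3) × (10.1 - 9)/(6 - 9) × (10.1 - 12)/(6 - 12) = -0.462574
L_3(10.1) = (10.1 - 0)/(9 - 0) × (10.1 - 3)/(9 - 3) × (10.1 - 6)/(9 - 6) × (10.1 - 12)/(9 - 12) = 1.149426
L_4(10.1) = (10.1 - 0)/(12 - 0) × (10.1 - 3)/(12 - 3) × (10.1 - 6)/(12 - 6) × (10.1 - 9)/(12 - 9) = 0.166364

P(10.1) = (-8)×L_0(10.1) + (-12)×L_1(10.1) + 14×L_2(10.1) + 1×L_3(10.1) + 11×L_4(10.1)
P(10.1) = -5.383191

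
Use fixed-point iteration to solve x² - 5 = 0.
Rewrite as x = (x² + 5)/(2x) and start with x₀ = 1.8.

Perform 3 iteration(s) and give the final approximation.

Equation: x² - 5 = 0
Fixed-point form: x = (x² + 5)/(2x)
x₀ = 1.8

x_1 = g(1.800000) = 2.288889
x_2 = g(2.288889) = 2.236677
x_3 = g(2.236677) = 2.236068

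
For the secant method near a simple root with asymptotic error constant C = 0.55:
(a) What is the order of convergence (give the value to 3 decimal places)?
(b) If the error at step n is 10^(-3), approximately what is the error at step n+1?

(a) Secant method has superlinear convergence with order φ = (1+√5)/2 ≈ 1.618.
    This means |e_{n+1}| ≈ C|e_n|^1.618.

(b) With |e_n| = 10^(-3) and C = 0.55:
    |e_{n+1}| ≈ 0.55 × (10^(-3))^1.618 = 0.55 × 10^(-4.85)

(a) ≈ 1.618 (golden ratio); (b) |e_{n+1}| ≈ 7.696e-06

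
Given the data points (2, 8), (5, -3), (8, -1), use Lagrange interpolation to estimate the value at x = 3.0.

Lagrange interpolation formula:
P(x) = Σ yᵢ × Lᵢ(x)
where Lᵢ(x) = Π_{j≠i} (x - xⱼ)/(xᵢ - xⱼ)

L_0(3.0) = (3.0 - 5)/(2 - 5) × (3.0 - 8)/(2 - 8) = 0.555556
L_1(3.0) = (3.0 - 2)/(5 - 2) × (3.0 - 8)/(5 - 8) = 0.555556
L_2(3.0) = (3.0 - 2)/(8 - 2) × (3.0 - 5)/(8 - 5) = -0.111111

P(3.0) = 8×L_0(3.0) + (-3)×L_1(3.0) + (-1)×L_2(3.0)
P(3.0) = 2.888889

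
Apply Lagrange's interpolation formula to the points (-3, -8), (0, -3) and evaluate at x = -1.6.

Lagrange interpolation formula:
P(x) = Σ yᵢ × Lᵢ(x)
where Lᵢ(x) = Π_{j≠i} (x - xⱼ)/(xᵢ - xⱼ)

L_0(-1.6) = (-1.6 - 0)/(-3 - 0) = 0.533333
L_1(-1.6) = (-1.6 - (-3))/(0 - (-3)) = 0.466667

P(-1.6) = (-8)×L_0(-1.6) + (-3)×L_1(-1.6)
P(-1.6) = -5.666667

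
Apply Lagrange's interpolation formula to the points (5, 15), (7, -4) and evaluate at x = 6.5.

Lagrange interpolation formula:
P(x) = Σ yᵢ × Lᵢ(x)
where Lᵢ(x) = Π_{j≠i} (x - xⱼ)/(xᵢ - xⱼ)

L_0(6.5) = (6.5 - 7)/(5 - 7) = 0.250000
L_1(6.5) = (6.5 - 5)/(7 - 5) = 0.750000

P(6.5) = 15×L_0(6.5) + (-4)×L_1(6.5)
P(6.5) = 0.750000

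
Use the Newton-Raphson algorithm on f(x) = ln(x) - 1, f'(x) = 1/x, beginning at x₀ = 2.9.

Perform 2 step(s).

f(x) = ln(x) - 1
f'(x) = 1/x
x₀ = 2.9

Newton-Raphson formula: x_{n+1} = x_n - f(x_n)/f'(x_n)

Iteration 1:
  f(2.900000) = 0.064711
  f'(2.900000) = 0.344828
  x_1 = 2.900000 - 0.064711/0.344828 = 2.712339
Iteration 2:
  f(2.712339) = -0.002189
  f'(2.712339) = 0.368685
  x_2 = 2.712339 - (-0.002189)/0.368685 = 2.718275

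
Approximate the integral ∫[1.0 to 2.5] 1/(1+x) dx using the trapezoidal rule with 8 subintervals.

f(x) = 1/(1+x)
a = 1.0, b = 2.5, n = 8
h = (b - a)/n = 0.187500

Trapezoidal rule: (h/2)[f(x₀) + 2f(x₁) + 2f(x₂) + ... + f(xₙ)]

x_0 = 1.0000, f(x_0) = 0.500000, coefficient = 1
x_1 = 1.1875, f(x_1) = 0.457143, coefficient = 2
x_2 = 1.3750, f(x_2) = 0.421053, coefficient = 2
x_3 = 1.5625, f(x_3) = 0.390244, coefficient = 2
x_4 = 1.7500, f(x_4) = 0.363636, coefficient = 2
x_5 = 1.9375, f(x_5) = 0.340426, coefficient = 2
x_6 = 2.1250, f(x_6) = 0.320000, coefficient = 2
x_7 = 2.3125, f(x_7) = 0.301887, coefficient = 2
x_8 = 2.5000, f(x_8) = 0.285714, coefficient = 1

I ≈ (0.187500/2) × 5.974490 = 0.560108
Exact value: 0.559616
Error: 0.000493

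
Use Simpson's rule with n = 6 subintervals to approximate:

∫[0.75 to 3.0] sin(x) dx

f(x) = sin(x)
a = 0.75, b = 3.0, n = 6
h = (b - a)/n = 0.375000

Simpson's rule: (h/3)[f(x₀) + 4f(x₁) + 2f(x₂) + ... + f(xₙ)]

x_0 = 0.7500, f(x_0) = 0.681639, coefficient = 1
x_1 = 1.1250, f(x_1) = 0.902268, coefficient = 4
x_2 = 1.5000, f(x_2) = 0.997495, coefficient = 2
x_3 = 1.8750, f(x_3) = 0.954086, coefficient = 4
x_4 = 2.2500, f(x_4) = 0.778073, coefficient = 2
x_5 = 2.6250, f(x_5) = 0.493920, coefficient = 4
x_6 = 3.0000, f(x_6) = 0.141120, coefficient = 1

I ≈ (0.375000/3) × 13.774990 = 1.721874
Exact value: 1.721681
Error: 0.000192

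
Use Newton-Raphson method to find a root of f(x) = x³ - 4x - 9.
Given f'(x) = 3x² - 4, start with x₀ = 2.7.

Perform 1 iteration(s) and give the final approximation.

f(x) = x³ - 4x - 9
f'(x) = 3x² - 4
x₀ = 2.7

Newton-Raphson formula: x_{n+1} = x_n - f(x_n)/f'(x_n)

Iteration 1:
  f(2.700000) = -0.117000
  f'(2.700000) = 17.870000
  x_1 = 2.700000 - (-0.117000)/17.870000 = 2.706547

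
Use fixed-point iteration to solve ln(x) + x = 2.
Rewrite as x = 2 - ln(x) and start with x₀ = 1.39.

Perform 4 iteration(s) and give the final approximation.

Equation: ln(x) + x = 2
Fixed-point form: x = 2 - ln(x)
x₀ = 1.39

x_1 = g(1.390000) = 1.670696
x_2 = g(1.670696) = 1.486760
x_3 = g(1.486760) = 1.603401
x_4 = g(1.603401) = 1.527873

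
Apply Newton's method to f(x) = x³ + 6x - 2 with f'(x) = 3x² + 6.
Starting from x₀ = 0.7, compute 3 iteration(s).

f(x) = x³ + 6x - 2
f'(x) = 3x² + 6
x₀ = 0.7

Newton-Raphson formula: x_{n+1} = x_n - f(x_n)/f'(x_n)

Iteration 1:
  f(0.700000) = 2.543000
  f'(0.700000) = 7.470000
  x_1 = 0.700000 - 2.543000/7.470000 = 0.359572
Iteration 2:
  f(0.359572) = 0.203919
  f'(0.359572) = 6.387875
  x_2 = 0.359572 - 0.203919/6.387875 = 0.327649
Iteration 3:
  f(0.327649) = 0.001067
  f'(0.327649) = 6.322061
  x_3 = 0.327649 - 0.001067/6.322061 = 0.327480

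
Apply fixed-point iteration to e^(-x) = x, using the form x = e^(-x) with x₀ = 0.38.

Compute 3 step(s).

Equation: e^(-x) = x
Fixed-point form: x = e^(-x)
x₀ = 0.38

x_1 = g(0.380000) = 0.683861
x_2 = g(0.683861) = 0.504665
x_3 = g(0.504665) = 0.603708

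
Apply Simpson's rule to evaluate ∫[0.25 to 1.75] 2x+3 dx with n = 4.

f(x) = 2x+3
a = 0.25, b = 1.75, n = 4
h = (b - a)/n = 0.375000

Simpson's rule: (h/3)[f(x₀) + 4f(x₁) + 2f(x₂) + ... + f(xₙ)]

x_0 = 0.2500, f(x_0) = 3.500000, coefficient = 1
x_1 = 0.6250, f(x_1) = 4.250000, coefficient = 4
x_2 = 1.0000, f(x_2) = 5.000000, coefficient = 2
x_3 = 1.3750, f(x_3) = 5.750000, coefficient = 4
x_4 = 1.7500, f(x_4) = 6.500000, coefficient = 1

I ≈ (0.375000/3) × 60.000000 = 7.500000
Exact value: 7.500000
Error: 0.000000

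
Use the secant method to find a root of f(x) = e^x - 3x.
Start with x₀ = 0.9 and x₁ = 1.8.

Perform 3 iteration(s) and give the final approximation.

f(x) = e^x - 3x
x₀ = 0.9, x₁ = 1.8

Secant formula: x_{n+1} = x_n - f(x_n)(x_n - x_{n-1})/(f(x_n) - f(x_{n-1}))

Iteration 1:
  f(0.900000) = -0.240397
  f(1.800000) = 0.649647
  x_2 = 1.800000 - 0.649647×(1.800000 - 0.900000)/(0.649647 - (-0.240397))
       = 1.143086
Iteration 2:
  f(1.800000) = 0.649647
  f(1.143086) = -0.292826
  x_3 = 1.143086 - (-0.292826)×(1.143086 - 1.800000)/(-0.292826 - 0.649647)
       = 1.347189
Iteration 3:
  f(1.143086) = -0.292826
  f(1.347189) = -0.194970
  x_4 = 1.347189 - (-0.194970)×(1.347189 - 1.143086)/(-0.194970 - (-0.292826))
       = 1.753847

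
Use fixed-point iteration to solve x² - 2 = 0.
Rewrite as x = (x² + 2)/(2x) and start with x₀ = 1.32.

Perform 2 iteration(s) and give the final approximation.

Equation: x² - 2 = 0
Fixed-point form: x = (x² + 2)/(2x)
x₀ = 1.32

x_1 = g(1.320000) = 1.417576
x_2 = g(1.417576) = 1.414218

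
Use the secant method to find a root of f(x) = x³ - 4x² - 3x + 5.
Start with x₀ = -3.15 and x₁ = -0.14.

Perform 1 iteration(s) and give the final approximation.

f(x) = x³ - 4x² - 3x + 5
x₀ = -3.15, x₁ = -0.14

Secant formula: x_{n+1} = x_n - f(x_n)(x_n - x_{n-1})/(f(x_n) - f(x_{n-1}))

Iteration 1:
  f(-3.150000) = -56.495875
  f(-0.140000) = 5.338856
  x_2 = -0.140000 - 5.338856×(-0.140000 - (-3.150000))/(5.338856 - (-56.495875))
       = -0.399886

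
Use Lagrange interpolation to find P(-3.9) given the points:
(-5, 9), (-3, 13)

Lagrange interpolation formula:
P(x) = Σ yᵢ × Lᵢ(x)
where Lᵢ(x) = Π_{j≠i} (x - xⱼ)/(xᵢ - xⱼ)

L_0(-3.9) = (-3.9 - (-3))/(-5 - (-3)) = 0.450000
L_1(-3.9) = (-3.9 - (-5))/(-3 - (-5)) = 0.550000

P(-3.9) = 9×L_0(-3.9) + 13×L_1(-3.9)
P(-3.9) = 11.200000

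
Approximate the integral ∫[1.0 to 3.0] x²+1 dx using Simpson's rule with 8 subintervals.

f(x) = x²+1
a = 1.0, b = 3.0, n = 8
h = (b - a)/n = 0.250000

Simpson's rule: (h/3)[f(x₀) + 4f(x₁) + 2f(x₂) + ... + f(xₙ)]

x_0 = 1.0000, f(x_0) = 2.000000, coefficient = 1
x_1 = 1.2500, f(x_1) = 2.562500, coefficient = 4
x_2 = 1.5000, f(x_2) = 3.250000, coefficient = 2
x_3 = 1.7500, f(x_3) = 4.062500, coefficient = 4
x_4 = 2.0000, f(x_4) = 5.000000, coefficient = 2
x_5 = 2.2500, f(x_5) = 6.062500, coefficient = 4
x_6 = 2.5000, f(x_6) = 7.250000, coefficient = 2
x_7 = 2.7500, f(x_7) = 8.562500, coefficient = 4
x_8 = 3.0000, f(x_8) = 10.000000, coefficient = 1

I ≈ (0.250000/3) × 128.000000 = 10.666667
Exact value: 10.666667
Error: 0.000000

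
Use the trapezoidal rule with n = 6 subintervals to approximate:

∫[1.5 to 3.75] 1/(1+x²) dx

f(x) = 1/(1+x²)
a = 1.5, b = 3.75, n = 6
h = (b - a)/n = 0.375000

Trapezoidal rule: (h/2)[f(x₀) + 2f(x₁) + 2f(x₂) + ... + f(xₙ)]

x_0 = 1.5000, f(x_0) = 0.307692, coefficient = 1
x_1 = 1.8750, f(x_1) = 0.221453, coefficient = 2
x_2 = 2.2500, f(x_2) = 0.164948, coefficient = 2
x_3 = 2.6250, f(x_3) = 0.126733, coefficient = 2
x_4 = 3.0000, f(x_4) = 0.100000, coefficient = 2
x_5 = 3.3750, f(x_5) = 0.080706, coefficient = 2
x_6 = 3.7500, f(x_6) = 0.066390, coefficient = 1

I ≈ (0.375000/2) × 1.761764 = 0.330331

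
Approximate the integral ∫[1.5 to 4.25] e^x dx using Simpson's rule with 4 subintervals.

f(x) = e^x
a = 1.5, b = 4.25, n = 4
h = (b - a)/n = 0.687500

Simpson's rule: (h/3)[f(x₀) + 4f(x₁) + 2f(x₂) + ... + f(xₙ)]

x_0 = 1.5000, f(x_0) = 4.481689, coefficient = 1
x_1 = 2.1875, f(x_1) = 8.912903, coefficient = 4
x_2 = 2.8750, f(x_2) = 17.725424, coefficient = 2
x_3 = 3.5625, f(x_3) = 35.251215, coefficient = 4
x_4 = 4.2500, f(x_4) = 70.105412, coefficient = 1

I ≈ (0.687500/3) × 286.694422 = 65.700805
Exact value: 65.623723
Error: 0.077082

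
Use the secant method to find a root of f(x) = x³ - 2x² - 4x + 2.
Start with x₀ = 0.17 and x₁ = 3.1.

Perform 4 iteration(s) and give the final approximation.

f(x) = x³ - 2x² - 4x + 2
x₀ = 0.17, x₁ = 3.1

Secant formula: x_{n+1} = x_n - f(x_n)(x_n - x_{n-1})/(f(x_n) - f(x_{n-1}))

Iteration 1:
  f(0.170000) = 1.267113
  f(3.100000) = 0.171000
  x_2 = 3.100000 - 0.171000×(3.100000 - 0.170000)/(0.171000 - 1.267113)
       = 3.557097
Iteration 2:
  f(3.100000) = 0.171000
  f(3.557097) = 7.473466
  x_3 = 3.557097 - 7.473466×(3.557097 - 3.100000)/(7.473466 - 0.171000)
       = 3.089296
Iteration 3:
  f(3.557097) = 7.473466
  f(3.089296) = 0.038788
  x_4 = 3.089296 - 0.038788×(3.089296 - 3.557097)/(0.038788 - 7.473466)
       = 3.086856
Iteration 4:
  f(3.089296) = 0.038788
  f(3.086856) = 0.008875
  x_5 = 3.086856 - 0.008875×(3.086856 - 3.089296)/(0.008875 - 0.038788)
       = 3.086132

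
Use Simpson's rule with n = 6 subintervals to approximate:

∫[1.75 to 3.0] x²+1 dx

f(x) = x²+1
a = 1.75, b = 3.0, n = 6
h = (b - a)/n = 0.208333

Simpson's rule: (h/3)[f(x₀) + 4f(x₁) + 2f(x₂) + ... + f(xₙ)]

x_0 = 1.7500, f(x_0) = 4.062500, coefficient = 1
x_1 = 1.9583, f(x_1) = 4.835069, coefficient = 4
x_2 = 2.1667, f(x_2) = 5.694444, coefficient = 2
x_3 = 2.3750, f(x_3) = 6.640625, coefficient = 4
x_4 = 2.5833, f(x_4) = 7.673611, coefficient = 2
x_5 = 2.7917, f(x_5) = 8.793403, coefficient = 4
x_6 = 3.0000, f(x_6) = 10.000000, coefficient = 1

I ≈ (0.208333/3) × 121.875000 = 8.463542
Exact value: 8.463542
Error: 0.000000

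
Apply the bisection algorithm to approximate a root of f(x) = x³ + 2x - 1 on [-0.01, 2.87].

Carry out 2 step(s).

f(x) = x³ + 2x - 1
Initial interval: [-0.01, 2.87]

Iteration 1:
  c_1 = (-0.010000 + 2.870000)/2 = 1.430000
  f(c_1) = f(1.430000) = 4.784207
  f(a) × f(c) < 0, new interval: [-0.010000, 1.430000]
Iteration 2:
  c_2 = (-0.010000 + 1.430000)/2 = 0.710000
  f(c_2) = f(0.710000) = 0.777911
  f(a) × f(c) < 0, new interval: [-0.010000, 0.710000]

After 2 iteration(s), the approximation is c_2 = 0.710000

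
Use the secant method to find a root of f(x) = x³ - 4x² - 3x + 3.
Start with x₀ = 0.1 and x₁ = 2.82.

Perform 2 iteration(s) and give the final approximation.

f(x) = x³ - 4x² - 3x + 3
x₀ = 0.1, x₁ = 2.82

Secant formula: x_{n+1} = x_n - f(x_n)(x_n - x_{n-1})/(f(x_n) - f(x_{n-1}))

Iteration 1:
  f(0.100000) = 2.661000
  f(2.820000) = -14.843832
  x_2 = 2.820000 - (-14.843832)×(2.820000 - 0.100000)/(-14.843832 - 2.661000)
       = 0.513481
Iteration 2:
  f(2.820000) = -14.843832
  f(0.513481) = 0.540290
  x_3 = 0.513481 - 0.540290×(0.513481 - 2.820000)/(0.540290 - (-14.843832))
       = 0.594486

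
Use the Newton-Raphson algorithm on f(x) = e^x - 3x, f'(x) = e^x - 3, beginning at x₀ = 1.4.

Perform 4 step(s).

f(x) = e^x - 3x
f'(x) = e^x - 3
x₀ = 1.4

Newton-Raphson formula: x_{n+1} = x_n - f(x_n)/f'(x_n)

Iteration 1:
  f(1.400000) = -0.144800
  f'(1.400000) = 1.055200
  x_1 = 1.400000 - (-0.144800)/1.055200 = 1.537225
Iteration 2:
  f(1.537225) = 0.039989
  f'(1.537225) = 1.651665
  x_2 = 1.537225 - 0.039989/1.651665 = 1.513014
Iteration 3:
  f(1.513014) = 0.001352
  f'(1.513014) = 1.540394
  x_3 = 1.513014 - 0.001352/1.540394 = 1.512136
Iteration 4:
  f(1.512136) = 0.000002
  f'(1.512136) = 1.536409
  x_4 = 1.512136 - 0.000002/1.536409 = 1.512135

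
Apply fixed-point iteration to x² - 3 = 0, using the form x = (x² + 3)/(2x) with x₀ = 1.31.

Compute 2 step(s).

Equation: x² - 3 = 0
Fixed-point form: x = (x² + 3)/(2x)
x₀ = 1.31

x_1 = g(1.310000) = 1.800038
x_2 = g(1.800038) = 1.733335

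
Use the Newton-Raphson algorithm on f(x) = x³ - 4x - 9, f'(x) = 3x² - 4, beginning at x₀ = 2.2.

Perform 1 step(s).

f(x) = x³ - 4x - 9
f'(x) = 3x² - 4
x₀ = 2.2

Newton-Raphson formula: x_{n+1} = x_n - f(x_n)/f'(x_n)

Iteration 1:
  f(2.200000) = -7.152000
  f'(2.200000) = 10.520000
  x_1 = 2.200000 - (-7.152000)/10.520000 = 2.879848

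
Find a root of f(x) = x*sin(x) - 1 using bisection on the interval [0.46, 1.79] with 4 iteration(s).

f(x) = x*sin(x) - 1
Initial interval: [0.46, 1.79]

Iteration 1:
  c_1 = (0.460000 + 1.790000)/2 = 1.125000
  f(c_1) = f(1.125000) = 0.015051
  f(a) × f(c) < 0, new interval: [0.460000, 1.125000]
Iteration 2:
  c_2 = (0.460000 + 1.125000)/2 = 0.792500
  f(c_2) = f(0.792500) = -0.435652
  f(a) × f(c) ≥ 0, new interval: [0.792500, 1.125000]
Iteration 3:
  c_3 = (0.792500 + 1.125000)/2 = 0.958750
  f(c_3) = f(0.958750) = -0.215288
  f(a) × f(c) ≥ 0, new interval: [0.958750, 1.125000]
Iteration 4:
  c_4 = (0.958750 + 1.125000)/2 = 1.041875
  f(c_4) = f(1.041875) = -0.100495
  f(a) × f(c) ≥ 0, new interval: [1.041875, 1.125000]

After 4 iteration(s), the approximation is c_4 = 1.041875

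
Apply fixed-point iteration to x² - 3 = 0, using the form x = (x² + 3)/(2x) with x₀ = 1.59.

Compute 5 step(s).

Equation: x² - 3 = 0
Fixed-point form: x = (x² + 3)/(2x)
x₀ = 1.59

x_1 = g(1.590000) = 1.738396
x_2 = g(1.738396) = 1.732062
x_3 = g(1.732062) = 1.732051
x_4 = g(1.732051) = 1.732051
x_5 = g(1.732051) = 1.732051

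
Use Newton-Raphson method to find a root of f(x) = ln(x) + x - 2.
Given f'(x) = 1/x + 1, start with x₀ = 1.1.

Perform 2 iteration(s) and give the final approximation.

f(x) = ln(x) + x - 2
f'(x) = 1/x + 1
x₀ = 1.1

Newton-Raphson formula: x_{n+1} = x_n - f(x_n)/f'(x_n)

Iteration 1:
  f(1.100000) = -0.804690
  f'(1.100000) = 1.909091
  x_1 = 1.100000 - (-0.804690)/1.909091 = 1.521504
Iteration 2:
  f(1.521504) = -0.058796
  f'(1.521504) = 1.657244
  x_2 = 1.521504 - (-0.058796)/1.657244 = 1.556983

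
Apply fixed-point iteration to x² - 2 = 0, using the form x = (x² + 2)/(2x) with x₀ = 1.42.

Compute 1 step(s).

Equation: x² - 2 = 0
Fixed-point form: x = (x² + 2)/(2x)
x₀ = 1.42

x_1 = g(1.420000) = 1.414225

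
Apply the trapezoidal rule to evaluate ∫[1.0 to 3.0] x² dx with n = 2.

f(x) = x²
a = 1.0, b = 3.0, n = 2
h = (b - a)/n = 1.000000

Trapezoidal rule: (h/2)[f(x₀) + 2f(x₁) + 2f(x₂) + ... + f(xₙ)]

x_0 = 1.0000, f(x_0) = 1.000000, coefficient = 1
x_1 = 2.0000, f(x_1) = 4.000000, coefficient = 2
x_2 = 3.0000, f(x_2) = 9.000000, coefficient = 1

I ≈ (1.000000/2) × 18.000000 = 9.000000
Exact value: 8.666667
Error: 0.333333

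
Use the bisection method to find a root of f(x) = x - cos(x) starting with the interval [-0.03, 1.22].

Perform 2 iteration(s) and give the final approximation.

f(x) = x - cos(x)
Initial interval: [-0.03, 1.22]

Iteration 1:
  c_1 = (-0.030000 + 1.220000)/2 = 0.595000
  f(c_1) = f(0.595000) = -0.233148
  f(a) × f(c) ≥ 0, new interval: [0.595000, 1.220000]
Iteration 2:
  c_2 = (0.595000 + 1.220000)/2 = 0.907500
  f(c_2) = f(0.907500) = 0.291782
  f(a) × f(c) < 0, new interval: [0.595000, 0.907500]

After 2 iteration(s), the approximation is c_2 = 0.907500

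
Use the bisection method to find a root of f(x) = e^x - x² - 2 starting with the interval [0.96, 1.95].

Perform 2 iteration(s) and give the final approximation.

f(x) = e^x - x² - 2
Initial interval: [0.96, 1.95]

Iteration 1:
  c_1 = (0.960000 + 1.950000)/2 = 1.455000
  f(c_1) = f(1.455000) = 0.167458
  f(a) × f(c) < 0, new interval: [0.960000, 1.455000]
Iteration 2:
  c_2 = (0.960000 + 1.455000)/2 = 1.207500
  f(c_2) = f(1.207500) = -0.112945
  f(a) × f(c) ≥ 0, new interval: [1.207500, 1.455000]

After 2 iteration(s), the approximation is c_2 = 1.207500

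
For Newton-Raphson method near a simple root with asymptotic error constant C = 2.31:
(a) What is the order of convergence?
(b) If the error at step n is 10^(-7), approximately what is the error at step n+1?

(a) Newton-Raphson has quadratic (order 2) convergence near simple roots.
    This means |e_{n+1}| ≈ C|e_n|².

(b) With |e_n| = 10^(-7) and C = 2.31:
    |e_{n+1}| ≈ 2.31 × (10^(-7))² = 2.31 × 10^(-14)

(a) 2 (quadratic); (b) |e_{n+1}| ≈ 2.310e-14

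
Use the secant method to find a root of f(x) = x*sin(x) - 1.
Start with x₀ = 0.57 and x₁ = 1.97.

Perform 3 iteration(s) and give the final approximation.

f(x) = x*sin(x) - 1
x₀ = 0.57, x₁ = 1.97

Secant formula: x_{n+1} = x_n - f(x_n)(x_n - x_{n-1})/(f(x_n) - f(x_{n-1}))

Iteration 1:
  f(0.570000) = -0.692410
  f(1.970000) = 0.815100
  x_2 = 1.970000 - 0.815100×(1.970000 - 0.570000)/(0.815100 - (-0.692410))
       = 1.213030
Iteration 2:
  f(1.970000) = 0.815100
  f(1.213030) = 0.136222
  x_3 = 1.213030 - 0.136222×(1.213030 - 1.970000)/(0.136222 - 0.815100)
       = 1.061138
Iteration 3:
  f(1.213030) = 0.136222
  f(1.061138) = -0.073721
  x_4 = 1.061138 - (-0.073721)×(1.061138 - 1.213030)/(-0.073721 - 0.136222)
       = 1.114474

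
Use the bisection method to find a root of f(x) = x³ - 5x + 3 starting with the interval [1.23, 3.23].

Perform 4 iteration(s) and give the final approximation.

f(x) = x³ - 5x + 3
Initial interval: [1.23, 3.23]

Iteration 1:
  c_1 = (1.230000 + 3.230000)/2 = 2.230000
  f(c_1) = f(2.230000) = 2.939567
  f(a) × f(c) < 0, new interval: [1.230000, 2.230000]
Iteration 2:
  c_2 = (1.230000 + 2.230000)/2 = 1.730000
  f(c_2) = f(1.730000) = -0.472283
  f(a) × f(c) ≥ 0, new interval: [1.730000, 2.230000]
Iteration 3:
  c_3 = (1.730000 + 2.230000)/2 = 1.980000
  f(c_3) = f(1.980000) = 0.862392
  f(a) × f(c) < 0, new interval: [1.730000, 1.980000]
Iteration 4:
  c_4 = (1.730000 + 1.980000)/2 = 1.855000
  f(c_4) = f(1.855000) = 0.108101
  f(a) × f(c) < 0, new interval: [1.730000, 1.855000]

After 4 iteration(s), the approximation is c_4 = 1.855000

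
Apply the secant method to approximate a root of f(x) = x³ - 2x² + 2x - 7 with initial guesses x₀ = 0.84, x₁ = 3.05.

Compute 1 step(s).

f(x) = x³ - 2x² + 2x - 7
x₀ = 0.84, x₁ = 3.05

Secant formula: x_{n+1} = x_n - f(x_n)(x_n - x_{n-1})/(f(x_n) - f(x_{n-1}))

Iteration 1:
  f(0.840000) = -6.138496
  f(3.050000) = 8.867625
  x_2 = 3.050000 - 8.867625×(3.050000 - 0.840000)/(8.867625 - (-6.138496))
       = 1.744036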